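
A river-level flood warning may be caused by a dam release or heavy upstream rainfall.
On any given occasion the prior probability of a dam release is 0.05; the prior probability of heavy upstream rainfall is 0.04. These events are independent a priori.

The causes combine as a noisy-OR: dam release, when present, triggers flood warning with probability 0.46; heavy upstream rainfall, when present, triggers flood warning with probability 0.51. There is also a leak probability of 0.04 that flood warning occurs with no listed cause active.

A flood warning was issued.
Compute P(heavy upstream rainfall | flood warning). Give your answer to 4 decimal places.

P(heavy upstream rainfall | flood warning) ≈ 0.2662

Under noisy-OR, P(flood warning | causes) = 1 − (1−0.04)·∏(1−qᵢ) over the active causes.
Enumerate the 4 (dam release, heavy upstream rainfall) configurations and weight by the priors:
  P(flood warning) = 0.04·0.95·0.96 + 0.5296·0.95·0.04 + 0.4816·0.05·0.96 + 0.745984·0.05·0.04
        = 0.036480 + 0.020125 + 0.023117 + 0.001492 = 0.081214
Keeping only the heavy upstream rainfall-present terms gives 0.021617, so
  P(heavy upstream rainfall | flood warning) = 0.021617 / 0.081214 ≈ 0.2662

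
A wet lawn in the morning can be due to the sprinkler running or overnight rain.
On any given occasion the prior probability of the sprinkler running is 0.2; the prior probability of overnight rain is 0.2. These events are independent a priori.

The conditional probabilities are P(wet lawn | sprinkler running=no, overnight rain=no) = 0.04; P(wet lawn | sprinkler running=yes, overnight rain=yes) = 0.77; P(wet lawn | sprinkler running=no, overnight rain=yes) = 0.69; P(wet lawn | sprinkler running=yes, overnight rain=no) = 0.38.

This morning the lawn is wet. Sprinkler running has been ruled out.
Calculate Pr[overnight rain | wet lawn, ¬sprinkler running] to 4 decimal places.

By total probability over both values of overnight rain:
  P(wet lawn | ¬sprinkler running) = 0.04·0.8 + 0.69·0.2
        = 0.032000 + 0.138000 = 0.170000
The terms with overnight rain present sum to 0.138000, so
  P(overnight rain | wet lawn, ¬sprinkler running) = 0.138000 / 0.170000 ≈ 0.8118

Pr[overnight rain | wet lawn, ¬sprinkler running] ≈ 0.8118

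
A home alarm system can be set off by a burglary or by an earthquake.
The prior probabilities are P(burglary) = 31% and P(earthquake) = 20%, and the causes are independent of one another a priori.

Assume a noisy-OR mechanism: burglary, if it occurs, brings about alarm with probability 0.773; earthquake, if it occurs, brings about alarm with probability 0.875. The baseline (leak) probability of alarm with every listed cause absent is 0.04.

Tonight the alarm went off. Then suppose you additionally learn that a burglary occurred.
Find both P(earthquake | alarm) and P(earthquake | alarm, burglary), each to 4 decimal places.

Under noisy-OR, P(alarm | causes) = 1 − (1−0.04)·∏(1−qᵢ) over the active causes.
P(alarm) = 0.04*0.69*0.8 + 0.88*0.69*0.2 + 0.78208*0.31*0.8 + 0.97276*0.31*0.2 = 0.022080 + 0.121440 + 0.193956 + 0.060311 = 0.397787
The earthquake-present share is 0.121440 + 0.060311 = 0.181751.
P(earthquake | alarm) = 0.181751 / 0.397787 ≈ 0.4569

Now also conditioning on burglary=true:
P(alarm | burglary) = 0.78208*0.8 + 0.97276*0.2 = 0.625664 + 0.194552 = 0.820216
The earthquake-present share is 0.97276*0.2 = 0.194552.
Hence the posterior is 0.194552/0.820216 ≈ 0.2372.
— burglary explains away the evidence for earthquake.

P(earthquake | alarm) ≈ 0.4569; P(earthquake | alarm, burglary) ≈ 0.2372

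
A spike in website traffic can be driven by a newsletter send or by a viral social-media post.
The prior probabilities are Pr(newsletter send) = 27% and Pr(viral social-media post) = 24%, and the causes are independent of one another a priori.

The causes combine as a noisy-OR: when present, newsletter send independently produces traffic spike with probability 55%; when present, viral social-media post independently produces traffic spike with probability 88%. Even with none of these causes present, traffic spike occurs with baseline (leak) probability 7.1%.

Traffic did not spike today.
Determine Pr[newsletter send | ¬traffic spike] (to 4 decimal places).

Under noisy-OR, P(traffic spike | causes) = 1 − (1−0.071)·∏(1−qᵢ) over the active causes.
Weight on newsletter send=true, given the evidence: 0.085784 + 0.003251 = 0.089035
Denominator P(¬traffic spike): 0.929*0.73*0.76 + 0.11148*0.73*0.24 + 0.41805*0.27*0.76 + 0.050166*0.27*0.24 = 0.623975
Posterior = 0.089035 / 0.623975 ≈ 0.1427

Pr[newsletter send | ¬traffic spike] ≈ 0.1427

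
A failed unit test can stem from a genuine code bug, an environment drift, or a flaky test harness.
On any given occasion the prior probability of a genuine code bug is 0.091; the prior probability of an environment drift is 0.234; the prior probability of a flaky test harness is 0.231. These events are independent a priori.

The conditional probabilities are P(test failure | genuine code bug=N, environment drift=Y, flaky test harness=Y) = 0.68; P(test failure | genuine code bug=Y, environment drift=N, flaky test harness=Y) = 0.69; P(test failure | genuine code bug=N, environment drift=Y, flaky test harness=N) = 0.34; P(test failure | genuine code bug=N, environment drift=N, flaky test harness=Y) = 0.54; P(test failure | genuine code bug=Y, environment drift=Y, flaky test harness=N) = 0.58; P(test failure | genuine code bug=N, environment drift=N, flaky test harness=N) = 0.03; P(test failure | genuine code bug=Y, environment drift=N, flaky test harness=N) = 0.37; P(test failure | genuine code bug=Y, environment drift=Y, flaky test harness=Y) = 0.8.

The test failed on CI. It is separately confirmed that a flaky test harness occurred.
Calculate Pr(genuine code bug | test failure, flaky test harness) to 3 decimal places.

For the numerator, keep only genuine code bug=true terms: 0.048097 + 0.017035 = 0.065132
Denominator P(test failure | flaky test harness): 0.54·0.909·0.766 + 0.68·0.909·0.234 + 0.69·0.091·0.766 + 0.8·0.091·0.234 = 0.585771
P(genuine code bug | test failure, flaky test harness) = 0.065132/0.585771 ≈ 0.111

Pr(genuine code bug | test failure, flaky test harness) ≈ 0.111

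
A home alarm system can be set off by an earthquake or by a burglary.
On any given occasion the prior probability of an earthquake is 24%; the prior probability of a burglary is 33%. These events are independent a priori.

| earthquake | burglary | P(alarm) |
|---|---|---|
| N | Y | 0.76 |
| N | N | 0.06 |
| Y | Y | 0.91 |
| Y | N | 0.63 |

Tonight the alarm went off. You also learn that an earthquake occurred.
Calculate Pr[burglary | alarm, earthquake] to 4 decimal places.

Sum P(alarm|·) weighted by the priors over both values of burglary:
  P(alarm | earthquake) = 0.63×0.67 + 0.91×0.33
        = 0.422100 + 0.300300 = 0.722400
Configurations with burglary contribute 0.300300, so
  P(burglary | alarm, earthquake) = 0.300300 / 0.722400 ≈ 0.4157

Pr[burglary | alarm, earthquake] ≈ 0.4157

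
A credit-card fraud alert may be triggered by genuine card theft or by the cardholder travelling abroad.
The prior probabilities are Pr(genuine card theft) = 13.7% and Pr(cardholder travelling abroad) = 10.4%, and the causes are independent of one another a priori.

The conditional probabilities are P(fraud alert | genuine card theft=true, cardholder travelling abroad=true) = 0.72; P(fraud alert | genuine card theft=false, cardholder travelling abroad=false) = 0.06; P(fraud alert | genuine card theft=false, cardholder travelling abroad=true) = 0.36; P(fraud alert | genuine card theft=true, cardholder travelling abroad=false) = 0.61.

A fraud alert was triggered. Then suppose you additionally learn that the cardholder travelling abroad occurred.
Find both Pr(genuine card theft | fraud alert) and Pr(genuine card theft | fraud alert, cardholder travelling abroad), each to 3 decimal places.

Sum P(fraud alert|·) weighted by the priors over the 4 (genuine card theft, cardholder travelling abroad) configurations:
  P(fraud alert) = 0.06×0.863×0.896 + 0.36×0.863×0.104 + 0.61×0.137×0.896 + 0.72×0.137×0.104
        = 0.046395 + 0.032311 + 0.074879 + 0.010259 = 0.163844
Configurations with genuine card theft contribute 0.085138, so
  P(genuine card theft | fraud alert) = 0.085138 / 0.163844 ≈ 0.520

With the extra evidence:
Sum P(fraud alert|·) weighted by the priors over both values of genuine card theft:
  P(fraud alert | cardholder travelling abroad) = 0.36*0.863 + 0.72*0.137
        = 0.310680 + 0.098640 = 0.409320
The terms with genuine card theft present sum to 0.098640, so
  P(genuine card theft | fraud alert, cardholder travelling abroad) = 0.098640 / 0.409320 ≈ 0.241
This is intercausal reasoning (explaining away): once cardholder travelling abroad accounts for the fraud alert, genuine card theft becomes less likely.

Pr(genuine card theft | fraud alert) ≈ 0.520; Pr(genuine card theft | fraud alert, cardholder travelling abroad) ≈ 0.241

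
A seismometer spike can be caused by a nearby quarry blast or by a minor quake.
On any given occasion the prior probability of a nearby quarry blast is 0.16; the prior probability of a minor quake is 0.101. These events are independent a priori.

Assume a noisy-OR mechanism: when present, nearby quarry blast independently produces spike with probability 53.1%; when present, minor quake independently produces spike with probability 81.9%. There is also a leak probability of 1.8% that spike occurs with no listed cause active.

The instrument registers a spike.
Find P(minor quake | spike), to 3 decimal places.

Under noisy-OR, P(spike | causes) = 1 − (1−0.018)·∏(1−qᵢ) over the active causes.
By total probability over the 4 (nearby quarry blast, minor quake) configurations:
  P(spike) = 0.018·0.84·0.899 + 0.822258·0.84·0.101 + 0.539442·0.16·0.899 + 0.916639·0.16·0.101
        = 0.013593 + 0.069760 + 0.077593 + 0.014813 = 0.175759
The terms with minor quake present sum to 0.084573, so
  P(minor quake | spike) = 0.084573 / 0.175759 ≈ 0.481

P(minor quake | spike) ≈ 0.481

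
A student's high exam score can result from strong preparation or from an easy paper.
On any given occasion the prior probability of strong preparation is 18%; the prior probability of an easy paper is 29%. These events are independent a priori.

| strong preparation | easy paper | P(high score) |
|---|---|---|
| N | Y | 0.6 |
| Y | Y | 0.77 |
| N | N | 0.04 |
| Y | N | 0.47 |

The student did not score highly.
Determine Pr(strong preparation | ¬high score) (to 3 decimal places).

Pr(strong preparation | ¬high score) ≈ 0.109

P(¬high score) = 0.96×0.82×0.71 + 0.4×0.82×0.29 + 0.53×0.18×0.71 + 0.23×0.18×0.29 = 0.558912 + 0.095120 + 0.067734 + 0.012006 = 0.733772
Restricting to configurations with strong preparation present: 0.067734 + 0.012006 = 0.079740.
P(strong preparation | ¬high score) = 0.079740 / 0.733772 ≈ 0.109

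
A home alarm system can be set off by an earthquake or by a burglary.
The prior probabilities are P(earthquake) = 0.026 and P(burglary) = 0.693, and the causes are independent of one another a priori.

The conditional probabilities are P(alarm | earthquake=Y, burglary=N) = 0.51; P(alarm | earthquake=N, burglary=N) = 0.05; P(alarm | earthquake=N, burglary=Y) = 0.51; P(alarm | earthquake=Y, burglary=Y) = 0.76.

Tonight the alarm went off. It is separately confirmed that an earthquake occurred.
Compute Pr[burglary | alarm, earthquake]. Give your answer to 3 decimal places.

Weight on burglary=true, given the evidence: 0.76*0.693 = 0.526680
The normalizing constant is 0.51*0.307 + 0.76*0.693 = 0.683250
P(burglary | alarm, earthquake) = 0.526680/0.683250 ≈ 0.771

Pr[burglary | alarm, earthquake] ≈ 0.771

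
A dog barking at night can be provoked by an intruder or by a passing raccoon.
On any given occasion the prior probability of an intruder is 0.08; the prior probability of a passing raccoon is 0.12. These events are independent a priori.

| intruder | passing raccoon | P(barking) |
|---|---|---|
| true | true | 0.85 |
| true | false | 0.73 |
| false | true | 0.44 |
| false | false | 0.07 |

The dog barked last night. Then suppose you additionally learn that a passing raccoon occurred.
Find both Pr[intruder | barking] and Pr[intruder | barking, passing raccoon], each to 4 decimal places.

Enumerate the 4 (intruder, passing raccoon) configurations and weight by the priors:
  P(barking) = 0.07·0.92·0.88 + 0.44·0.92·0.12 + 0.73·0.08·0.88 + 0.85·0.08·0.12
        = 0.056672 + 0.048576 + 0.051392 + 0.008160 = 0.164800
Keeping only the intruder-present terms gives 0.059552, so
  P(intruder | barking) = 0.059552 / 0.164800 ≈ 0.3614

Now also conditioning on passing raccoon=true:
P(barking | passing raccoon) = 0.44×0.92 + 0.85×0.08 = 0.404800 + 0.068000 = 0.472800
The intruder-present share is 0.85×0.08 = 0.068000.
So P(intruder | barking, passing raccoon) = 0.068000/0.472800 ≈ 0.1438.
— passing raccoon explains away the evidence for intruder.

Pr[intruder | barking] ≈ 0.3614; Pr[intruder | barking, passing raccoon] ≈ 0.1438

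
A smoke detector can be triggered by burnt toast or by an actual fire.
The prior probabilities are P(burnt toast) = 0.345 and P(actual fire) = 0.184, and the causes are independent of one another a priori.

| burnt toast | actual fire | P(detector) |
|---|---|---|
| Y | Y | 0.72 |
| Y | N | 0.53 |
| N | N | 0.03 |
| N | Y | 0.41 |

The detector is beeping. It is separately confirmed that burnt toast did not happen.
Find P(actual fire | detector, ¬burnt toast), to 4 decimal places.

P(actual fire | detector, ¬burnt toast) ≈ 0.7550

Sum P(detector|·) weighted by the priors over both values of actual fire:
  P(detector | ¬burnt toast) = 0.03*0.816 + 0.41*0.184
        = 0.024480 + 0.075440 = 0.099920
Keeping only the actual fire-present terms gives 0.075440, so
  P(actual fire | detector, ¬burnt toast) = 0.075440 / 0.099920 ≈ 0.7550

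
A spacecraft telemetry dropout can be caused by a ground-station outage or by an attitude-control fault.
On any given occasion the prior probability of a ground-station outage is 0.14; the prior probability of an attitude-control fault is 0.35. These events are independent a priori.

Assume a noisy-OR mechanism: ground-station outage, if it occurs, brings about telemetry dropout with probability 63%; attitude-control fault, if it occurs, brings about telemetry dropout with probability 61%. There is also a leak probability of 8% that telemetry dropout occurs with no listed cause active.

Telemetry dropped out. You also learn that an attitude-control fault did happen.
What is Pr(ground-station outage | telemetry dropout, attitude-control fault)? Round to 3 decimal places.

Pr(ground-station outage | telemetry dropout, attitude-control fault) ≈ 0.180

Under noisy-OR, P(telemetry dropout | causes) = 1 − (1−0.08)·∏(1−qᵢ) over the active causes.
P(telemetry dropout | attitude-control fault) = 0.6412×0.86 + 0.867244×0.14 = 0.551432 + 0.121414 = 0.672846
Restricting to configurations with ground-station outage present: 0.867244×0.14 = 0.121414.
P(ground-station outage | telemetry dropout, attitude-control fault) = 0.121414 / 0.672846 ≈ 0.180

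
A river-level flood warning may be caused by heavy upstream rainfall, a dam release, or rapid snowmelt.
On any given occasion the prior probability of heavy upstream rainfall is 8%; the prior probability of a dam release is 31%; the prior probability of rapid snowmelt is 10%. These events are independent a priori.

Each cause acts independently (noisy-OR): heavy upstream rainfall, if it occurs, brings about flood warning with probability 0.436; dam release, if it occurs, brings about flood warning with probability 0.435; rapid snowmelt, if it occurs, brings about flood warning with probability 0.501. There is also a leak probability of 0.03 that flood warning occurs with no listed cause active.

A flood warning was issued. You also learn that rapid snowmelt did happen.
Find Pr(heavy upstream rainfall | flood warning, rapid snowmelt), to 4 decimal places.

Under noisy-OR, P(flood warning | causes) = 1 − (1−0.03)·∏(1−qᵢ) over the active causes.
By total probability over the 4 (heavy upstream rainfall, dam release) configurations:
  P(flood warning | rapid snowmelt) = 0.51597*0.92*0.69 + 0.726523*0.92*0.31 + 0.727007*0.08*0.69 + 0.845759*0.08*0.31
        = 0.327538 + 0.207204 + 0.040131 + 0.020975 = 0.595848
The terms with heavy upstream rainfall present sum to 0.061106, so
  P(heavy upstream rainfall | flood warning, rapid snowmelt) = 0.061106 / 0.595848 ≈ 0.1026

Pr(heavy upstream rainfall | flood warning, rapid snowmelt) ≈ 0.1026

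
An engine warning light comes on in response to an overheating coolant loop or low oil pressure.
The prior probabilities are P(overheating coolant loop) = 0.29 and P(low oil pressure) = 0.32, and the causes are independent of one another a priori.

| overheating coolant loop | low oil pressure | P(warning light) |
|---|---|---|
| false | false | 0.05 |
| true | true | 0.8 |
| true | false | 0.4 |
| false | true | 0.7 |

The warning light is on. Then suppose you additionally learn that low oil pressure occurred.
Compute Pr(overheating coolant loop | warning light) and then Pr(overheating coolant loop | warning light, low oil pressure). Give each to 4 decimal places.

Pr(overheating coolant loop | warning light) ≈ 0.4553; Pr(overheating coolant loop | warning light, low oil pressure) ≈ 0.3182

Enumerate the 4 (overheating coolant loop, low oil pressure) configurations and weight by the priors:
  P(warning light) = 0.05·0.71·0.68 + 0.7·0.71·0.32 + 0.4·0.29·0.68 + 0.8·0.29·0.32
        = 0.024140 + 0.159040 + 0.078880 + 0.074240 = 0.336300
The terms with overheating coolant loop present sum to 0.153120, so
  P(overheating coolant loop | warning light) = 0.153120 / 0.336300 ≈ 0.4553

Now also conditioning on low oil pressure=true:
P(warning light | low oil pressure) = 0.7·0.71 + 0.8·0.29 = 0.497000 + 0.232000 = 0.729000
Restricting to configurations with overheating coolant loop present: 0.8·0.29 = 0.232000.
Hence the posterior is 0.232000/0.729000 ≈ 0.3182.
— low oil pressure explains away the evidence for overheating coolant loop.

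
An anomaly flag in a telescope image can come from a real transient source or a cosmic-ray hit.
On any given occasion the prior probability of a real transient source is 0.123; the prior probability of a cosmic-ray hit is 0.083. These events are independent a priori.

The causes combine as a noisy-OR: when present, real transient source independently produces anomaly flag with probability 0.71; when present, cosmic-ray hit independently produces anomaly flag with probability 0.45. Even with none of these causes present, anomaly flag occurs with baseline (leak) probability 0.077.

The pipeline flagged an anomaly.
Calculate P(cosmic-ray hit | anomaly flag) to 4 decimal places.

P(cosmic-ray hit | anomaly flag) ≈ 0.2356

Under noisy-OR, P(anomaly flag | causes) = 1 − (1−0.077)·∏(1−qᵢ) over the active causes.
For the numerator, keep only cosmic-ray hit=true terms: 0.035839 + 0.008706 = 0.044545
Denominator P(anomaly flag): 0.077*0.877*0.917 + 0.49235*0.877*0.083 + 0.73233*0.123*0.917 + 0.852781*0.123*0.083 = 0.189069
P(cosmic-ray hit | anomaly flag) = 0.044545/0.189069 ≈ 0.2356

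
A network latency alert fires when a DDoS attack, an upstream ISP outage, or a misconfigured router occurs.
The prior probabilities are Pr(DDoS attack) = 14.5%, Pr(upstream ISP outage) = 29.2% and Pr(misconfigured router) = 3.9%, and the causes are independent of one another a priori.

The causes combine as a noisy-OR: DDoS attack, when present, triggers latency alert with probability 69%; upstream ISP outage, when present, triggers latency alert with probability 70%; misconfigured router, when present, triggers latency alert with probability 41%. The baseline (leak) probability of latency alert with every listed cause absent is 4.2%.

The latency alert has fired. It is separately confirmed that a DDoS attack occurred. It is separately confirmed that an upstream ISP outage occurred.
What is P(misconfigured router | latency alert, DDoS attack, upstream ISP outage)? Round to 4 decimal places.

P(misconfigured router | latency alert, DDoS attack, upstream ISP outage) ≈ 0.0405

Under noisy-OR, P(latency alert | causes) = 1 − (1−0.042)·∏(1−qᵢ) over the active causes.
Sum P(latency alert|·) weighted by the priors over both values of misconfigured router:
  P(latency alert | DDoS attack, upstream ISP outage) = 0.910906*0.961 + 0.947435*0.039
        = 0.875381 + 0.036950 = 0.912331
The terms with misconfigured router present sum to 0.036950, so
  P(misconfigured router | latency alert, DDoS attack, upstream ISP outage) = 0.036950 / 0.912331 ≈ 0.0405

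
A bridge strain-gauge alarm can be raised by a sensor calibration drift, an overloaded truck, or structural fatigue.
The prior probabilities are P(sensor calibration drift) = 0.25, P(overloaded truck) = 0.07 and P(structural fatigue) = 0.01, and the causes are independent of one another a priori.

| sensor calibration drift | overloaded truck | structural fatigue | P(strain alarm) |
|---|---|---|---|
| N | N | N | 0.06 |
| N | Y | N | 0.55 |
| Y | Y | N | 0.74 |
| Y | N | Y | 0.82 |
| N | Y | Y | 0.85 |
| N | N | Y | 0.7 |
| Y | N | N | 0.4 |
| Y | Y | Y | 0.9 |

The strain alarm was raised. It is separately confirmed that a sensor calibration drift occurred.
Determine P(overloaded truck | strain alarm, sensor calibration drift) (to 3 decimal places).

P(overloaded truck | strain alarm, sensor calibration drift) ≈ 0.121

For the numerator, keep only overloaded truck=true terms: 0.051282 + 0.000630 = 0.051912
Normalizer over all consistent configurations: 0.4·0.93·0.99 + 0.82·0.93·0.01 + 0.74·0.07·0.99 + 0.9·0.07·0.01 = 0.427818
Posterior = 0.051912 / 0.427818 ≈ 0.121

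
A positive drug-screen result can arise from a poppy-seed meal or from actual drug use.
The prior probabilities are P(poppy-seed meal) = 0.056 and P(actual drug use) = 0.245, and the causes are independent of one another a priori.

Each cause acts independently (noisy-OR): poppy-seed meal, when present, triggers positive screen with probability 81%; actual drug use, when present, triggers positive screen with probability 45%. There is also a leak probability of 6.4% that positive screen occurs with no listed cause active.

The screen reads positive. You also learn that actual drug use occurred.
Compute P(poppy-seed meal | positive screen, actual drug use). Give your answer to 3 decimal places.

P(poppy-seed meal | positive screen, actual drug use) ≈ 0.099

Under noisy-OR, P(positive screen | causes) = 1 − (1−0.064)·∏(1−qᵢ) over the active causes.
Weight on poppy-seed meal=true, given the evidence: 0.902188*0.056 = 0.050523
The normalizing constant is 0.4852*0.944 + 0.902188*0.056 = 0.508552
P(poppy-seed meal | positive screen, actual drug use) = 0.050523/0.508552 ≈ 0.099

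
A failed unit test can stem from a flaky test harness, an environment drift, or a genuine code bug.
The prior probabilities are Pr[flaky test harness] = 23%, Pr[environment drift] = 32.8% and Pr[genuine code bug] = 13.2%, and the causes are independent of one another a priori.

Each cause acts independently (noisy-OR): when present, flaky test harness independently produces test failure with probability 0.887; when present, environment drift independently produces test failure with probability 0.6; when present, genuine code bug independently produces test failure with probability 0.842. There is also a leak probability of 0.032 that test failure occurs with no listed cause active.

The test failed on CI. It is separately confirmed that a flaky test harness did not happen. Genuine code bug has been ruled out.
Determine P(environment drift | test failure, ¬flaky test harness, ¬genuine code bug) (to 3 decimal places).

P(environment drift | test failure, ¬flaky test harness, ¬genuine code bug) ≈ 0.903

Under noisy-OR, P(test failure | causes) = 1 − (1−0.032)·∏(1−qᵢ) over the active causes.
For the numerator, keep only environment drift=true terms: 0.6128*0.328 = 0.200998
Normalizer over all consistent configurations: 0.032*0.672 + 0.6128*0.328 = 0.222502
P(environment drift | test failure, ¬flaky test harness, ¬genuine code bug) = 0.200998/0.222502 ≈ 0.903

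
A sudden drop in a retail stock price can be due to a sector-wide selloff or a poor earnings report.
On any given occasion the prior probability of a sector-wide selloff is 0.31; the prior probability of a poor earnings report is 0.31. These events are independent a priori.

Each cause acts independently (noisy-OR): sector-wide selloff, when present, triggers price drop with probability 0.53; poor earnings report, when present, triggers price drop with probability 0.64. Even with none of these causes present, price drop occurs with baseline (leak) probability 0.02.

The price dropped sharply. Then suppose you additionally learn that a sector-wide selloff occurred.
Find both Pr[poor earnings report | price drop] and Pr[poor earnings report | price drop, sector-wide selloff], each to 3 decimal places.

Pr[poor earnings report | price drop] ≈ 0.636; Pr[poor earnings report | price drop, sector-wide selloff] ≈ 0.410

Under noisy-OR, P(price drop | causes) = 1 − (1−0.02)·∏(1−qᵢ) over the active causes.
By total probability over the 4 (sector-wide selloff, poor earnings report) configurations:
  P(price drop) = 0.02×0.69×0.69 + 0.6472×0.69×0.31 + 0.5394×0.31×0.69 + 0.834184×0.31×0.31
        = 0.009522 + 0.138436 + 0.115378 + 0.080165 = 0.343501
Keeping only the poor earnings report-present terms gives 0.218601, so
  P(poor earnings report | price drop) = 0.218601 / 0.343501 ≈ 0.636

With the extra evidence:
Weight on poor earnings report=true, given the evidence: 0.834184×0.31 = 0.258597
Normalizer over all consistent configurations: 0.5394×0.69 + 0.834184×0.31 = 0.630783
P(poor earnings report | price drop, sector-wide selloff) = 0.258597/0.630783 ≈ 0.410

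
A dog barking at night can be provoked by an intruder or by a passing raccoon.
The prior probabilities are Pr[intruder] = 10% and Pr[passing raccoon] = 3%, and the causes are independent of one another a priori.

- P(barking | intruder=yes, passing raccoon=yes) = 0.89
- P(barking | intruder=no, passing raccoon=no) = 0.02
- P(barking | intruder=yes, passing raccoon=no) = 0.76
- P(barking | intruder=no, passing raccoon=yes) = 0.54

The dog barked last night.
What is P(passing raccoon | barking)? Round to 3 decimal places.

Numerator (weight on configurations with passing raccoon): 0.014580 + 0.002670 = 0.017250
The normalizing constant is 0.02·0.9·0.97 + 0.54·0.9·0.03 + 0.76·0.1·0.97 + 0.89·0.1·0.03 = 0.108430
P(passing raccoon | barking) = 0.017250/0.108430 ≈ 0.159

P(passing raccoon | barking) ≈ 0.159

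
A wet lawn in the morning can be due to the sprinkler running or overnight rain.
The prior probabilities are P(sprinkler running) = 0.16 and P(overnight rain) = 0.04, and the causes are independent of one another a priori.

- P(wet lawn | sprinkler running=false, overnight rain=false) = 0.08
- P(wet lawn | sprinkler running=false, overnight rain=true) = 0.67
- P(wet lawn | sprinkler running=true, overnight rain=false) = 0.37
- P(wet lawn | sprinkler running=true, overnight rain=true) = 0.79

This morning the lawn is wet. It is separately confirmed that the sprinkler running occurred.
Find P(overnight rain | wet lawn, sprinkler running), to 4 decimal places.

P(overnight rain | wet lawn, sprinkler running) ≈ 0.0817

Numerator (weight on configurations with overnight rain): 0.79·0.04 = 0.031600
Normalizer over all consistent configurations: 0.37·0.96 + 0.79·0.04 = 0.386800
Posterior = 0.031600 / 0.386800 ≈ 0.0817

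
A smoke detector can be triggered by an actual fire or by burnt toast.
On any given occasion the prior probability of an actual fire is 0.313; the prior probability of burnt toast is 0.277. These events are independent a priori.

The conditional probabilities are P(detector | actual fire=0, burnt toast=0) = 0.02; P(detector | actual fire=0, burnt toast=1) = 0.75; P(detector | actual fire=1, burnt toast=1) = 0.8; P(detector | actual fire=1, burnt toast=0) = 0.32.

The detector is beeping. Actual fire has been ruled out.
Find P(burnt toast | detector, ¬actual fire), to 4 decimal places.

P(burnt toast | detector, ¬actual fire) ≈ 0.9349

P(detector | ¬actual fire) = 0.02*0.723 + 0.75*0.277 = 0.014460 + 0.207750 = 0.222210
Of this, 0.207750 comes from 0.75*0.277 (the burnt toast=true cases).
Hence the posterior is 0.207750/0.222210 ≈ 0.9349.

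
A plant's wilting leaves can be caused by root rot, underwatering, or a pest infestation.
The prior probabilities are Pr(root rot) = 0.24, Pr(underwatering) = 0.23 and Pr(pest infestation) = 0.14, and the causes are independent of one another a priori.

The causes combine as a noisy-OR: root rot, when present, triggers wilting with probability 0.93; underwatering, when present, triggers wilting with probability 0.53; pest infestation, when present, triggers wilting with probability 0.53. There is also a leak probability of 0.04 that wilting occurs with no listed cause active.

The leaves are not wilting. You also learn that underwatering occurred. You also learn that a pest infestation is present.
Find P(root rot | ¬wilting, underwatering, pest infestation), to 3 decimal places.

Under noisy-OR, P(wilting | causes) = 1 − (1−0.04)·∏(1−qᵢ) over the active causes.
By total probability over both values of root rot:
  P(¬wilting | underwatering, pest infestation) = 0.212064×0.76 + 0.014844×0.24
        = 0.161169 + 0.003563 = 0.164732
Keeping only the root rot-present terms gives 0.003563, so
  P(root rot | ¬wilting, underwatering, pest infestation) = 0.003563 / 0.164732 ≈ 0.022

P(root rot | ¬wilting, underwatering, pest infestation) ≈ 0.022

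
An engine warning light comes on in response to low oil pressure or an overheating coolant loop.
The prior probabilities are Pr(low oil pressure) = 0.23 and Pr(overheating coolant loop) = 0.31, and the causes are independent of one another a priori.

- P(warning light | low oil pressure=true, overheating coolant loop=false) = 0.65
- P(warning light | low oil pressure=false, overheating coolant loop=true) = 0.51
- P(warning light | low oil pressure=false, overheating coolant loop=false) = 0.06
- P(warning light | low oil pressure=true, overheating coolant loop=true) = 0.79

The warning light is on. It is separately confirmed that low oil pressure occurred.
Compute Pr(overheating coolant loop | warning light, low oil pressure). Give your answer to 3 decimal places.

Pr(overheating coolant loop | warning light, low oil pressure) ≈ 0.353

Sum P(warning light|·) weighted by the priors over both values of overheating coolant loop:
  P(warning light | low oil pressure) = 0.65*0.69 + 0.79*0.31
        = 0.448500 + 0.244900 = 0.693400
Keeping only the overheating coolant loop-present terms gives 0.244900, so
  P(overheating coolant loop | warning light, low oil pressure) = 0.244900 / 0.693400 ≈ 0.353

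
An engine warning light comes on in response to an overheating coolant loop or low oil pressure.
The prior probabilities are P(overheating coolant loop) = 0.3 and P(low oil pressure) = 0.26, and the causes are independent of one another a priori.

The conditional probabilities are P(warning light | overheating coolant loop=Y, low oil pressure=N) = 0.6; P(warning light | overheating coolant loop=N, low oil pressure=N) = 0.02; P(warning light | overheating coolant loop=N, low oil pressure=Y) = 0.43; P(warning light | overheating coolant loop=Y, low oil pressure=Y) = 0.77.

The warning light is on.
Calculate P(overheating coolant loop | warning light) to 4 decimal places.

Sum P(warning light|·) weighted by the priors over the 4 (overheating coolant loop, low oil pressure) configurations:
  P(warning light) = 0.02×0.7×0.74 + 0.43×0.7×0.26 + 0.6×0.3×0.74 + 0.77×0.3×0.26
        = 0.010360 + 0.078260 + 0.133200 + 0.060060 = 0.281880
Configurations with overheating coolant loop contribute 0.193260, so
  P(overheating coolant loop | warning light) = 0.193260 / 0.281880 ≈ 0.6856

P(overheating coolant loop | warning light) ≈ 0.6856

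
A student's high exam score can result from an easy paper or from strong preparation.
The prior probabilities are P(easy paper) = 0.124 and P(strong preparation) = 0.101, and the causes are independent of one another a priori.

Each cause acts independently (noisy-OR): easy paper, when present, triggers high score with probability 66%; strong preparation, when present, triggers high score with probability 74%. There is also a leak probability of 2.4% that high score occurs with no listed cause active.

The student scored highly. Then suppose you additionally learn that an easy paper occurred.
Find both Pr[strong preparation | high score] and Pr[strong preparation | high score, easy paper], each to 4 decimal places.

Under noisy-OR, P(high score | causes) = 1 − (1−0.024)·∏(1−qᵢ) over the active causes.
P(high score) = 0.024×0.876×0.899 + 0.74624×0.876×0.101 + 0.66816×0.124×0.899 + 0.913722×0.124×0.101 = 0.018901 + 0.066024 + 0.074484 + 0.011443 = 0.170852
Restricting to configurations with strong preparation present: 0.066024 + 0.011443 = 0.077467.
So P(strong preparation | high score) = 0.077467/0.170852 ≈ 0.4534.

Now condition on the additional information:
P(high score | easy paper) = 0.66816×0.899 + 0.913722×0.101 = 0.600676 + 0.092286 = 0.692962
Of this, 0.092286 comes from 0.913722×0.101 (the strong preparation=true cases).
Hence the posterior is 0.092286/0.692962 ≈ 0.1332.
— easy paper explains away the evidence for strong preparation.

Pr[strong preparation | high score] ≈ 0.4534; Pr[strong preparation | high score, easy paper] ≈ 0.1332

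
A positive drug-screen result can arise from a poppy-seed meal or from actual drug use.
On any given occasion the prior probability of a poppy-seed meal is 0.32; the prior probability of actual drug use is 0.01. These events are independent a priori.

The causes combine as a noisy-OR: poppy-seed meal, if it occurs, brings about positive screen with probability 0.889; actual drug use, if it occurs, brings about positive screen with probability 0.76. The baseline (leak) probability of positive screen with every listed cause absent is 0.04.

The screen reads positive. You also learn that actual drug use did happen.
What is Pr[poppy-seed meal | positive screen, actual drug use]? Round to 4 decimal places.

Pr[poppy-seed meal | positive screen, actual drug use] ≈ 0.3734

Under noisy-OR, P(positive screen | causes) = 1 − (1−0.04)·∏(1−qᵢ) over the active causes.
Weight on poppy-seed meal=true, given the evidence: 0.974426×0.32 = 0.311816
The normalizing constant is 0.7696×0.68 + 0.974426×0.32 = 0.835144
P(poppy-seed meal | positive screen, actual drug use) = 0.311816/0.835144 ≈ 0.3734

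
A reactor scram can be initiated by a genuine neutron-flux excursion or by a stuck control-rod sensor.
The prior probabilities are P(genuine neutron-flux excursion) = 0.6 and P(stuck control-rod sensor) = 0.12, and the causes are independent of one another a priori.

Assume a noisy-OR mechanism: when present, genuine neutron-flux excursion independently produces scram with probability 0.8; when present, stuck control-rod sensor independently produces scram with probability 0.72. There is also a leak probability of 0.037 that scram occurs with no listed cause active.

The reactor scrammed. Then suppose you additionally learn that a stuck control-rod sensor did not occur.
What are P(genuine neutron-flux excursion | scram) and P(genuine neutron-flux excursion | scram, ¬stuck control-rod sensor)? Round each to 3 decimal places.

Under noisy-OR, P(scram | causes) = 1 − (1−0.037)·∏(1−qᵢ) over the active causes.
P(scram) = 0.037·0.4·0.88 + 0.73036·0.4·0.12 + 0.8074·0.6·0.88 + 0.946072·0.6·0.12 = 0.013024 + 0.035057 + 0.426307 + 0.068117 = 0.542505
Of this, 0.494424 comes from 0.426307 + 0.068117 (the genuine neutron-flux excursion=true cases).
Hence the posterior is 0.494424/0.542505 ≈ 0.911.

With the extra evidence:
Weight on genuine neutron-flux excursion=true, given the evidence: 0.8074×0.6 = 0.484440
The normalizing constant is 0.037×0.4 + 0.8074×0.6 = 0.499240
Posterior = 0.484440 / 0.499240 ≈ 0.970
With stuck control-rod sensor excluded, genuine neutron-flux excursion must carry more of the explanatory weight for the scram.

P(genuine neutron-flux excursion | scram) ≈ 0.911; P(genuine neutron-flux excursion | scram, ¬stuck control-rod sensor) ≈ 0.970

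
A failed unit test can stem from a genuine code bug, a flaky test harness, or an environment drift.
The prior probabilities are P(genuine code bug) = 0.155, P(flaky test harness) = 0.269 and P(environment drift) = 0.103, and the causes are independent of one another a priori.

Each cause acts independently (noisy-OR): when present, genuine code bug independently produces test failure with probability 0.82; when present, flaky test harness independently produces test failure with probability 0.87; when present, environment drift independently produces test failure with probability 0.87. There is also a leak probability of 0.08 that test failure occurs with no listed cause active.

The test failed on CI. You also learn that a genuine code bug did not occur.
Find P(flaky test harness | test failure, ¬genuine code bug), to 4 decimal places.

P(flaky test harness | test failure, ¬genuine code bug) ≈ 0.6687

Under noisy-OR, P(test failure | causes) = 1 − (1−0.08)·∏(1−qᵢ) over the active causes.
Sum P(test failure|·) weighted by the priors over the 4 (flaky test harness, environment drift) configurations:
  P(test failure | ¬genuine code bug) = 0.08×0.731×0.897 + 0.8804×0.731×0.103 + 0.8804×0.269×0.897 + 0.984452×0.269×0.103
        = 0.052457 + 0.066288 + 0.212434 + 0.027276 = 0.358455
Configurations with flaky test harness contribute 0.239710, so
  P(flaky test harness | test failure, ¬genuine code bug) = 0.239710 / 0.358455 ≈ 0.6687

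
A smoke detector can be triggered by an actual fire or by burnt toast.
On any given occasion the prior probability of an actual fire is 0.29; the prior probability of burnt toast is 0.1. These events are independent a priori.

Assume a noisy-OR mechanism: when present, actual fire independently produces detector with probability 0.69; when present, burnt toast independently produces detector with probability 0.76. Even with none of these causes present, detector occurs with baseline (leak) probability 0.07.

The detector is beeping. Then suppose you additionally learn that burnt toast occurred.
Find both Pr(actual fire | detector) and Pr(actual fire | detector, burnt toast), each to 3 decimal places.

Under noisy-OR, P(detector | causes) = 1 − (1−0.07)·∏(1−qᵢ) over the active causes.
P(detector) = 0.07×0.71×0.9 + 0.7768×0.71×0.1 + 0.7117×0.29×0.9 + 0.930808×0.29×0.1 = 0.044730 + 0.055153 + 0.185754 + 0.026993 = 0.312630
The actual fire-present share is 0.185754 + 0.026993 = 0.212747.
Hence the posterior is 0.212747/0.312630 ≈ 0.681.

Now condition on the additional information:
Numerator (weight on configurations with actual fire): 0.930808*0.29 = 0.269934
The normalizing constant is 0.7768*0.71 + 0.930808*0.29 = 0.821462
P(actual fire | detector, burnt toast) = 0.269934/0.821462 ≈ 0.329

Pr(actual fire | detector) ≈ 0.681; Pr(actual fire | detector, burnt toast) ≈ 0.329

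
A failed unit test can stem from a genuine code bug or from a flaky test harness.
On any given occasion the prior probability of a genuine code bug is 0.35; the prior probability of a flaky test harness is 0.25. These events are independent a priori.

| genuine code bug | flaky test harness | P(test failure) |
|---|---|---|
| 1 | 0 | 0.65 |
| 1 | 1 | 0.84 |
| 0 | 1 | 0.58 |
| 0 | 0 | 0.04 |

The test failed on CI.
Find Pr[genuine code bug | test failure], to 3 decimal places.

Pr[genuine code bug | test failure] ≈ 0.682

For the numerator, keep only genuine code bug=true terms: 0.170625 + 0.073500 = 0.244125
The normalizing constant is 0.04·0.65·0.75 + 0.58·0.65·0.25 + 0.65·0.35·0.75 + 0.84·0.35·0.25 = 0.357875
P(genuine code bug | test failure) = 0.244125/0.357875 ≈ 0.682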